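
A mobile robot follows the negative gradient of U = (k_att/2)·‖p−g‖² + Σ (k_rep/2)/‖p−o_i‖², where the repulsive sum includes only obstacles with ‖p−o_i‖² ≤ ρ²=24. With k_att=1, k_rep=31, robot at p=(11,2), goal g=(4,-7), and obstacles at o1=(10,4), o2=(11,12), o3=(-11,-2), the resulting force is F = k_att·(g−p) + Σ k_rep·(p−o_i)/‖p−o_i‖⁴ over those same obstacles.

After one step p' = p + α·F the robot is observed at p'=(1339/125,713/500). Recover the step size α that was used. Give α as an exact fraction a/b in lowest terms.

F_att = 1·(g−p) = 1·(-7,-9) = (-7.0000,-9.0000)
o1: d²=5 ≤ ρ²=24; F_rep = 31·(1,-2)/5² = (1.2400,-2.4800)
o2: d²=100 > ρ²=24 → inactive
o3: d²=500 > ρ²=24 → inactive
F = F_att + ΣF_rep = (-5.7600,-11.4800)
Δp = p'−p = (-0.2880,-0.5740); α = Δx/Fx = (-36/125) / (-144/25) = 1/20
check: Δy/Fy = (-287/500) / (-287/25) = 1/20 ✓

α = 1/20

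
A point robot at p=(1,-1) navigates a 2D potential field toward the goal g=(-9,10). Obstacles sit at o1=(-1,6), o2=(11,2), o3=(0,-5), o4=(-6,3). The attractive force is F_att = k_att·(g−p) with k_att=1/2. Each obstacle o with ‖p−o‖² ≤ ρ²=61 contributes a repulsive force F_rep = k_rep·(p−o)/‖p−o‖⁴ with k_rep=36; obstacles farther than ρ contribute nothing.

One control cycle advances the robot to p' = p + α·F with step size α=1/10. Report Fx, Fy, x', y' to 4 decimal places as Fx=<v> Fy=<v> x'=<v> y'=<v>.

Fx=-4.8498 Fy=5.9086 x'=0.5150 y'=-0.4091

F_att = 1/2·(g−p) = 1/2·(-10,11) = (-5.0000,5.5000)
o1: d²=53 ≤ ρ²=61; F_rep = 36·(2,-7)/53² = (0.0256,-0.0897)
o2: d²=109 > ρ²=61 → inactive
o3: d²=17 ≤ ρ²=61; F_rep = 36·(1,4)/17² = (0.1246,0.4983)
o4: d²=65 > ρ²=61 → inactive
F = F_att + ΣF_rep = (-4.8498,5.9086)
p' = p + 1/10·F = (0.5150,-0.4091)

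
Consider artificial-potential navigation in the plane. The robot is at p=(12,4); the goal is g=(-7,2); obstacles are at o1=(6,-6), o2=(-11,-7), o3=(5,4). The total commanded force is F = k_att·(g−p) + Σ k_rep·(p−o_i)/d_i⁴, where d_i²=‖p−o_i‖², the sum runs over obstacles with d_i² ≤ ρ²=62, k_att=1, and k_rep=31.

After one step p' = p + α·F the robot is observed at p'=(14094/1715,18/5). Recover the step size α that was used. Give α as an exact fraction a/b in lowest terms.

α = 1/5

F_att = 1·(g−p) = 1·(-19,-2) = (-19.0000,-2.0000)
o1: d²=136 > ρ²=62 → inactive
o2: d²=650 > ρ²=62 → inactive
o3: d²=49 ≤ ρ²=62; F_rep = 31·(7,0)/49² = (0.0904,0.0000)
F = F_att + ΣF_rep = (-18.9096,-2.0000)
Δp = p'−p = (-3.7819,-0.4000); α = Δx/Fx = (-6486/1715) / (-6486/343) = 1/5
check: Δy/Fy = (-2/5) / (-2) = 1/5 ✓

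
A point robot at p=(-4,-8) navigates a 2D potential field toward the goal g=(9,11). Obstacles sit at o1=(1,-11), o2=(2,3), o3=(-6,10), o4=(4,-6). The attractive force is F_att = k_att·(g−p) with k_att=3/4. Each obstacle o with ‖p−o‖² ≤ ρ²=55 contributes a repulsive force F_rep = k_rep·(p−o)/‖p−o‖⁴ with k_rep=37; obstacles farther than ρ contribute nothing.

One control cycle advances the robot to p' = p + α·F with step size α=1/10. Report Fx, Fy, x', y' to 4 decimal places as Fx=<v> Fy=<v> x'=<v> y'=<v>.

Fx=9.5900 Fy=14.3460 x'=-3.0410 y'=-6.5654

F_att = 3/4·(g−p) = 3/4·(13,19) = (9.7500,14.2500)
o1: d²=34 ≤ ρ²=55; F_rep = 37·(-5,3)/34² = (-0.1600,0.0960)
o2: d²=157 > ρ²=55 → inactive
o3: d²=328 > ρ²=55 → inactive
o4: d²=68 > ρ²=55 → inactive
F = F_att + ΣF_rep = (9.5900,14.3460)
p' = p + 1/10·F = (-3.0410,-6.5654)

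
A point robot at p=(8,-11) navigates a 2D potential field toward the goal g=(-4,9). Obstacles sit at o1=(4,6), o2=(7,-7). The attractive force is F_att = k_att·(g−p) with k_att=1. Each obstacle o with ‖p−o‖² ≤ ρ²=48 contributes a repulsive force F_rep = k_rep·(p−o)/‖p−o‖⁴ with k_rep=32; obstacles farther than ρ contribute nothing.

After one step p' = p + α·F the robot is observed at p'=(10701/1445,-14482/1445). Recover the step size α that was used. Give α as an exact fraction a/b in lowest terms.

α = 1/20

F_att = 1·(g−p) = 1·(-12,20) = (-12.0000,20.0000)
o1: d²=305 > ρ²=48 → inactive
o2: d²=17 ≤ ρ²=48; F_rep = 32·(1,-4)/17² = (0.1107,-0.4429)
F = F_att + ΣF_rep = (-11.8893,19.5571)
Δp = p'−p = (-0.5945,0.9779); α = Δx/Fx = (-859/1445) / (-3436/289) = 1/20
check: Δy/Fy = (1413/1445) / (5652/289) = 1/20 ✓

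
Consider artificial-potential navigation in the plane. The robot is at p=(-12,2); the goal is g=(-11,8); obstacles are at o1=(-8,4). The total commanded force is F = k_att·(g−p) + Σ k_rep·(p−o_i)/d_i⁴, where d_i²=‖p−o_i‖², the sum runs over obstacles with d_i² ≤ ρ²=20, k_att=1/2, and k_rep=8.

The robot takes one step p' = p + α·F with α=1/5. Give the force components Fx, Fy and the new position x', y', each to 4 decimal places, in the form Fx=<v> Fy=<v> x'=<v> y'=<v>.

F_att = 1/2·(g−p) = 1/2·(1,6) = (0.5000,3.0000)
o1: d²=20 ≤ ρ²=20; F_rep = 8·(-4,-2)/20² = (-0.0800,-0.0400)
F = F_att + ΣF_rep = (0.4200,2.9600)
p' = p + 1/5·F = (-11.9160,2.5920)

Fx=0.4200 Fy=2.9600 x'=-11.9160 y'=2.5920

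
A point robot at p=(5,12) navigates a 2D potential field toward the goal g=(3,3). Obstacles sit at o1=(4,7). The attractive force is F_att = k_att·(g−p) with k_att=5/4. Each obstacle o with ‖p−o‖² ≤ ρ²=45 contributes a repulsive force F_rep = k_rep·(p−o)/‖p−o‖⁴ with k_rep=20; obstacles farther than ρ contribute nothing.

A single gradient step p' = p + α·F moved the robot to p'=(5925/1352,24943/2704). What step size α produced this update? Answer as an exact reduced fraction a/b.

α = 1/4

F_att = 5/4·(g−p) = 5/4·(-2,-9) = (-2.5000,-11.2500)
o1: d²=26 ≤ ρ²=45; F_rep = 20·(1,5)/26² = (0.0296,0.1479)
F = F_att + ΣF_rep = (-2.4704,-11.1021)
Δp = p'−p = (-0.6176,-2.7755); α = Δx/Fx = (-835/1352) / (-835/338) = 1/4
check: Δy/Fy = (-7505/2704) / (-7505/676) = 1/4 ✓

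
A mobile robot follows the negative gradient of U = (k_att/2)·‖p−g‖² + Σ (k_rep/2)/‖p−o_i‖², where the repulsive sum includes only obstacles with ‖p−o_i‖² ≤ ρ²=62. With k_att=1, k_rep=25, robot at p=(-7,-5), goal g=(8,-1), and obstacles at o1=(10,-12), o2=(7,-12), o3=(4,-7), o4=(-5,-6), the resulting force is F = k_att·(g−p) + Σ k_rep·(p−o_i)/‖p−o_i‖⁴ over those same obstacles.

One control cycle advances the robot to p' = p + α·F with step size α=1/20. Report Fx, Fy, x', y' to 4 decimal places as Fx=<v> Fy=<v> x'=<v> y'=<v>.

F_att = 1·(g−p) = 1·(15,4) = (15.0000,4.0000)
o1: d²=338 > ρ²=62 → inactive
o2: d²=245 > ρ²=62 → inactive
o3: d²=125 > ρ²=62 → inactive
o4: d²=5 ≤ ρ²=62; F_rep = 25·(-2,1)/5² = (-2.0000,1.0000)
F = F_att + ΣF_rep = (13.0000,5.0000)
p' = p + 1/20·F = (-6.3500,-4.7500)

Fx=13.0000 Fy=5.0000 x'=-6.3500 y'=-4.7500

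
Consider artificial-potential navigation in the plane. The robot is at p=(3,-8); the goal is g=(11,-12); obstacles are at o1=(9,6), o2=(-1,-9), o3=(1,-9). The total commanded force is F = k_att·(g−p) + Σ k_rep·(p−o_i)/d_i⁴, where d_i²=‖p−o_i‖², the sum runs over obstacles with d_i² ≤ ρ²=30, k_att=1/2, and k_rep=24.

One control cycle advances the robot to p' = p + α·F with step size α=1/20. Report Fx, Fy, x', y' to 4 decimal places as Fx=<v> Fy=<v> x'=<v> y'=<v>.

Fx=6.2522 Fy=-0.9570 x'=3.3126 y'=-8.0478

F_att = 1/2·(g−p) = 1/2·(8,-4) = (4.0000,-2.0000)
o1: d²=232 > ρ²=30 → inactive
o2: d²=17 ≤ ρ²=30; F_rep = 24·(4,1)/17² = (0.3322,0.0830)
o3: d²=5 ≤ ρ²=30; F_rep = 24·(2,1)/5² = (1.9200,0.9600)
F = F_att + ΣF_rep = (6.2522,-0.9570)
p' = p + 1/20·F = (3.3126,-8.0478)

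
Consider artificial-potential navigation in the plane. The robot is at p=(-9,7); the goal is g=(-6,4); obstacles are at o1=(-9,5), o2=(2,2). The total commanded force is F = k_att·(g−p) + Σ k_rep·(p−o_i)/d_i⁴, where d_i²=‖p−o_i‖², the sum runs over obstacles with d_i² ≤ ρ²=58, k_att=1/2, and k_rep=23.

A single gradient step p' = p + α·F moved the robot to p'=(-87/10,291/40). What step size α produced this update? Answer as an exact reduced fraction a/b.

α = 1/5

F_att = 1/2·(g−p) = 1/2·(3,-3) = (1.5000,-1.5000)
o1: d²=4 ≤ ρ²=58; F_rep = 23·(0,2)/4² = (0.0000,2.8750)
o2: d²=146 > ρ²=58 → inactive
F = F_att + ΣF_rep = (1.5000,1.3750)
Δp = p'−p = (0.3000,0.2750); α = Δx/Fx = (3/10) / (3/2) = 1/5
check: Δy/Fy = (11/40) / (11/8) = 1/5 ✓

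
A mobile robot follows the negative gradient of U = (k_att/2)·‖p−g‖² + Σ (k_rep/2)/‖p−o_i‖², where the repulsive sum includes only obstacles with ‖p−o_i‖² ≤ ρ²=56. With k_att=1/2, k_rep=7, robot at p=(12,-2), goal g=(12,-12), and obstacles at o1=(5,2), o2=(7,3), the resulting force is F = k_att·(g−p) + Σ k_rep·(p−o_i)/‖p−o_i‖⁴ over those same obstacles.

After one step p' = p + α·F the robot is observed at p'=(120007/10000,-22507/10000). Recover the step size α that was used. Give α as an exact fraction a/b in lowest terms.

α = 1/20

F_att = 1/2·(g−p) = 1/2·(0,-10) = (0.0000,-5.0000)
o1: d²=65 > ρ²=56 → inactive
o2: d²=50 ≤ ρ²=56; F_rep = 7·(5,-5)/50² = (0.0140,-0.0140)
F = F_att + ΣF_rep = (0.0140,-5.0140)
Δp = p'−p = (0.0007,-0.2507); α = Δx/Fx = (7/10000) / (7/500) = 1/20
check: Δy/Fy = (-2507/10000) / (-2507/500) = 1/20 ✓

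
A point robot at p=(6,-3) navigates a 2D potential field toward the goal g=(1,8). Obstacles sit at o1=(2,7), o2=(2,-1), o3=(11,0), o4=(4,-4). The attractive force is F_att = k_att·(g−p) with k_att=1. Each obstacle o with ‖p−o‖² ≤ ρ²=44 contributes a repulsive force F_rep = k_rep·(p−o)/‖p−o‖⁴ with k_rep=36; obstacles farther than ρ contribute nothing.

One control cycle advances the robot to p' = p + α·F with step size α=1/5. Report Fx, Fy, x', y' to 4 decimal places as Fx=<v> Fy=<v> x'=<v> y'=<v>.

F_att = 1·(g−p) = 1·(-5,11) = (-5.0000,11.0000)
o1: d²=116 > ρ²=44 → inactive
o2: d²=20 ≤ ρ²=44; F_rep = 36·(4,-2)/20² = (0.3600,-0.1800)
o3: d²=34 ≤ ρ²=44; F_rep = 36·(-5,-3)/34² = (-0.1557,-0.0934)
o4: d²=5 ≤ ρ²=44; F_rep = 36·(2,1)/5² = (2.8800,1.4400)
F = F_att + ΣF_rep = (-1.9157,12.1666)
p' = p + 1/5·F = (5.6169,-0.5667)

Fx=-1.9157 Fy=12.1666 x'=5.6169 y'=-0.5667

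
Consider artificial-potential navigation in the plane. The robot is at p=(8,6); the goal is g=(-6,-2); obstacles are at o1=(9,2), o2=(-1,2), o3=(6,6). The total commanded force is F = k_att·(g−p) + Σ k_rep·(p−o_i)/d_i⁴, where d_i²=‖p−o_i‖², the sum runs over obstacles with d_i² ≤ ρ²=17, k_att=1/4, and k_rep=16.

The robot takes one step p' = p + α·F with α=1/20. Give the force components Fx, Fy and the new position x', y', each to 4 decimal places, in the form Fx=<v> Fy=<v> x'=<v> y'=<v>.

Fx=-1.5554 Fy=-1.7785 x'=7.9222 y'=5.9111

F_att = 1/4·(g−p) = 1/4·(-14,-8) = (-3.5000,-2.0000)
o1: d²=17 ≤ ρ²=17; F_rep = 16·(-1,4)/17² = (-0.0554,0.2215)
o2: d²=97 > ρ²=17 → inactive
o3: d²=4 ≤ ρ²=17; F_rep = 16·(2,0)/4² = (2.0000,0.0000)
F = F_att + ΣF_rep = (-1.5554,-1.7785)
p' = p + 1/20·F = (7.9222,5.9111)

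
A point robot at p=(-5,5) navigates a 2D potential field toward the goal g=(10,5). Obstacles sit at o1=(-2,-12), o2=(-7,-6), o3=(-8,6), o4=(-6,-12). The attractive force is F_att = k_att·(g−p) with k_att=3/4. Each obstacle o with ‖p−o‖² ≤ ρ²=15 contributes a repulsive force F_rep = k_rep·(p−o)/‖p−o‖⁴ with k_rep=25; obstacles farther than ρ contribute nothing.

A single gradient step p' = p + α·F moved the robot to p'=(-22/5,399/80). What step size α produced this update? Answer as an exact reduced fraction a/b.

F_att = 3/4·(g−p) = 3/4·(15,0) = (11.2500,0.0000)
o1: d²=298 > ρ²=15 → inactive
o2: d²=125 > ρ²=15 → inactive
o3: d²=10 ≤ ρ²=15; F_rep = 25·(3,-1)/10² = (0.7500,-0.2500)
o4: d²=290 > ρ²=15 → inactive
F = F_att + ΣF_rep = (12.0000,-0.2500)
Δp = p'−p = (0.6000,-0.0125); α = Δx/Fx = (3/5) / (12) = 1/20
check: Δy/Fy = (-1/80) / (-1/4) = 1/20 ✓

α = 1/20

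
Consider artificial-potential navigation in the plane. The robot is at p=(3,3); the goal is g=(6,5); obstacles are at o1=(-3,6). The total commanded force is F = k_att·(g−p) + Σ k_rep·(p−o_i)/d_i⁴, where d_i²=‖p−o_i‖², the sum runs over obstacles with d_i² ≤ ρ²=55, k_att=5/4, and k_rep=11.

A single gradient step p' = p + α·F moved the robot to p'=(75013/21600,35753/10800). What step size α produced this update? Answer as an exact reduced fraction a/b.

F_att = 5/4·(g−p) = 5/4·(3,2) = (3.7500,2.5000)
o1: d²=45 ≤ ρ²=55; F_rep = 11·(6,-3)/45² = (0.0326,-0.0163)
F = F_att + ΣF_rep = (3.7826,2.4837)
Δp = p'−p = (0.4728,0.3105); α = Δx/Fx = (10213/21600) / (10213/2700) = 1/8
check: Δy/Fy = (3353/10800) / (3353/1350) = 1/8 ✓

α = 1/8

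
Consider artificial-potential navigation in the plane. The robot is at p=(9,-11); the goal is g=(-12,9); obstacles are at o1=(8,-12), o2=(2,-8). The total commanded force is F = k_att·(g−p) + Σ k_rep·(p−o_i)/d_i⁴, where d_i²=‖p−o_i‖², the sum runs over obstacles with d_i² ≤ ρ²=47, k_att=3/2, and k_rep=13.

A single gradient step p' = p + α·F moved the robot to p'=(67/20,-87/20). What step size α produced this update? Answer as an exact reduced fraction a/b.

F_att = 3/2·(g−p) = 3/2·(-21,20) = (-31.5000,30.0000)
o1: d²=2 ≤ ρ²=47; F_rep = 13·(1,1)/2² = (3.2500,3.2500)
o2: d²=58 > ρ²=47 → inactive
F = F_att + ΣF_rep = (-28.2500,33.2500)
Δp = p'−p = (-5.6500,6.6500); α = Δx/Fx = (-113/20) / (-113/4) = 1/5
check: Δy/Fy = (133/20) / (133/4) = 1/5 ✓

α = 1/5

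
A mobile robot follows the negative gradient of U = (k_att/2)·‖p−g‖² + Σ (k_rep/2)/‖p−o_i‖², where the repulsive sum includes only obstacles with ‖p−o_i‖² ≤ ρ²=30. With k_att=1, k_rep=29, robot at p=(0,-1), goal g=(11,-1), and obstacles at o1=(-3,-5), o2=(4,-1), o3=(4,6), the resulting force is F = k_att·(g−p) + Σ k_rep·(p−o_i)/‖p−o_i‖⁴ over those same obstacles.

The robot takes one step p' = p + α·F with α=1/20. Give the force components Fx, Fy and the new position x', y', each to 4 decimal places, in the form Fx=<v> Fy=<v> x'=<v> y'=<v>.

F_att = 1·(g−p) = 1·(11,0) = (11.0000,0.0000)
o1: d²=25 ≤ ρ²=30; F_rep = 29·(3,4)/25² = (0.1392,0.1856)
o2: d²=16 ≤ ρ²=30; F_rep = 29·(-4,0)/16² = (-0.4531,0.0000)
o3: d²=65 > ρ²=30 → inactive
F = F_att + ΣF_rep = (10.6861,0.1856)
p' = p + 1/20·F = (0.5343,-0.9907)

Fx=10.6861 Fy=0.1856 x'=0.5343 y'=-0.9907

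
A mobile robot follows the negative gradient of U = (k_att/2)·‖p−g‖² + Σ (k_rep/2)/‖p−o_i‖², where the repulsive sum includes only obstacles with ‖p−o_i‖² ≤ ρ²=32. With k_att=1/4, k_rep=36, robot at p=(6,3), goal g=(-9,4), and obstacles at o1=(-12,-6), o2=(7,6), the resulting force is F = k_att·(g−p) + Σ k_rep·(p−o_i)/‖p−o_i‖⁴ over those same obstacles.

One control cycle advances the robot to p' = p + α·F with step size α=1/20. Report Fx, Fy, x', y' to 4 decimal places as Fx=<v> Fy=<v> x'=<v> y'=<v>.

Fx=-4.1100 Fy=-0.8300 x'=5.7945 y'=2.9585

F_att = 1/4·(g−p) = 1/4·(-15,1) = (-3.7500,0.2500)
o1: d²=405 > ρ²=32 → inactive
o2: d²=10 ≤ ρ²=32; F_rep = 36·(-1,-3)/10² = (-0.3600,-1.0800)
F = F_att + ΣF_rep = (-4.1100,-0.8300)
p' = p + 1/20·F = (5.7945,2.9585)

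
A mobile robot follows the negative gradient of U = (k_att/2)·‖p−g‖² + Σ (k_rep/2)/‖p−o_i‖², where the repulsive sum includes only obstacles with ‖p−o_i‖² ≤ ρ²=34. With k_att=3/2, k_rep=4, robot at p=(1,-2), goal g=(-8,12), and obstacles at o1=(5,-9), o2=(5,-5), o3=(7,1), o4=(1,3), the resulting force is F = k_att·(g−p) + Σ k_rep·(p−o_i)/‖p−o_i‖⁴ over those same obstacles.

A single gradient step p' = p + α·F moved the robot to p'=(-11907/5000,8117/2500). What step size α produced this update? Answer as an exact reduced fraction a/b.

α = 1/4

F_att = 3/2·(g−p) = 3/2·(-9,14) = (-13.5000,21.0000)
o1: d²=65 > ρ²=34 → inactive
o2: d²=25 ≤ ρ²=34; F_rep = 4·(-4,3)/25² = (-0.0256,0.0192)
o3: d²=45 > ρ²=34 → inactive
o4: d²=25 ≤ ρ²=34; F_rep = 4·(0,-5)/25² = (0.0000,-0.0320)
F = F_att + ΣF_rep = (-13.5256,20.9872)
Δp = p'−p = (-3.3814,5.2468); α = Δx/Fx = (-16907/5000) / (-16907/1250) = 1/4
check: Δy/Fy = (13117/2500) / (13117/625) = 1/4 ✓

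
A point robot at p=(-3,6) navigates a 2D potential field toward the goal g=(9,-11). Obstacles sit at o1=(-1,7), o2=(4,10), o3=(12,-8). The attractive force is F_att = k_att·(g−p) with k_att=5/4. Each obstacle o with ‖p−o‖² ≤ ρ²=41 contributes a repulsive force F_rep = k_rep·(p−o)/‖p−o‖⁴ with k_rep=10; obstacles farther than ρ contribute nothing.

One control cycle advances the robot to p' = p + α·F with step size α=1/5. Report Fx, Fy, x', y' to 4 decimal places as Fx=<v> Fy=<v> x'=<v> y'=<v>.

F_att = 5/4·(g−p) = 5/4·(12,-17) = (15.0000,-21.2500)
o1: d²=5 ≤ ρ²=41; F_rep = 10·(-2,-1)/5² = (-0.8000,-0.4000)
o2: d²=65 > ρ²=41 → inactive
o3: d²=421 > ρ²=41 → inactive
F = F_att + ΣF_rep = (14.2000,-21.6500)
p' = p + 1/5·F = (-0.1600,1.6700)

Fx=14.2000 Fy=-21.6500 x'=-0.1600 y'=1.6700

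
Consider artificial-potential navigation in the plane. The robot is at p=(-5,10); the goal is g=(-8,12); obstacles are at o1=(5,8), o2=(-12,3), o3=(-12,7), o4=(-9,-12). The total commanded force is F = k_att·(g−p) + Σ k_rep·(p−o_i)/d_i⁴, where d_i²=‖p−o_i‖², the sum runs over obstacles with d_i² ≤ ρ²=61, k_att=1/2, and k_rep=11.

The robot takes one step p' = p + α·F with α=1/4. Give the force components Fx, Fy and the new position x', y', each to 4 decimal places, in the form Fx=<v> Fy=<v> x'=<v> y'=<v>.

Fx=-1.4771 Fy=1.0098 x'=-5.3693 y'=10.2525

F_att = 1/2·(g−p) = 1/2·(-3,2) = (-1.5000,1.0000)
o1: d²=104 > ρ²=61 → inactive
o2: d²=98 > ρ²=61 → inactive
o3: d²=58 ≤ ρ²=61; F_rep = 11·(7,3)/58² = (0.0229,0.0098)
o4: d²=500 > ρ²=61 → inactive
F = F_att + ΣF_rep = (-1.4771,1.0098)
p' = p + 1/4·F = (-5.3693,10.2525)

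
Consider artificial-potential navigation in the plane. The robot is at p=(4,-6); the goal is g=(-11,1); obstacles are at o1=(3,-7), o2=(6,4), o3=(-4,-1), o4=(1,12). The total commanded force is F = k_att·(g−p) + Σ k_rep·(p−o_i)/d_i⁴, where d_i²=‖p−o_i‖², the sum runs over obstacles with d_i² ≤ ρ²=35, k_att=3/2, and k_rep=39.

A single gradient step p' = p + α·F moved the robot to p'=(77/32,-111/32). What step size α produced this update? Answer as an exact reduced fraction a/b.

F_att = 3/2·(g−p) = 3/2·(-15,7) = (-22.5000,10.5000)
o1: d²=2 ≤ ρ²=35; F_rep = 39·(1,1)/2² = (9.7500,9.7500)
o2: d²=104 > ρ²=35 → inactive
o3: d²=89 > ρ²=35 → inactive
o4: d²=333 > ρ²=35 → inactive
F = F_att + ΣF_rep = (-12.7500,20.2500)
Δp = p'−p = (-1.5938,2.5312); α = Δx/Fx = (-51/32) / (-51/4) = 1/8
check: Δy/Fy = (81/32) / (81/4) = 1/8 ✓

α = 1/8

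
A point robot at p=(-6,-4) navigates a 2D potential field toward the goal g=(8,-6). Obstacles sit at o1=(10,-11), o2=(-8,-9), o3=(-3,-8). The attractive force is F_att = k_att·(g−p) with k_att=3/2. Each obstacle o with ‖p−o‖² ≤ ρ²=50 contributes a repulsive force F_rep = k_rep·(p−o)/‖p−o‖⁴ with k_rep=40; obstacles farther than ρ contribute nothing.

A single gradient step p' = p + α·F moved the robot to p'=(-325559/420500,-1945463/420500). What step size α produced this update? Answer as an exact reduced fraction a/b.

F_att = 3/2·(g−p) = 3/2·(14,-2) = (21.0000,-3.0000)
o1: d²=305 > ρ²=50 → inactive
o2: d²=29 ≤ ρ²=50; F_rep = 40·(2,5)/29² = (0.0951,0.2378)
o3: d²=25 ≤ ρ²=50; F_rep = 40·(-3,4)/25² = (-0.1920,0.2560)
F = F_att + ΣF_rep = (20.9031,-2.5062)
Δp = p'−p = (5.2258,-0.6265); α = Δx/Fx = (2197441/420500) / (2197441/105125) = 1/4
check: Δy/Fy = (-263463/420500) / (-263463/105125) = 1/4 ✓

α = 1/4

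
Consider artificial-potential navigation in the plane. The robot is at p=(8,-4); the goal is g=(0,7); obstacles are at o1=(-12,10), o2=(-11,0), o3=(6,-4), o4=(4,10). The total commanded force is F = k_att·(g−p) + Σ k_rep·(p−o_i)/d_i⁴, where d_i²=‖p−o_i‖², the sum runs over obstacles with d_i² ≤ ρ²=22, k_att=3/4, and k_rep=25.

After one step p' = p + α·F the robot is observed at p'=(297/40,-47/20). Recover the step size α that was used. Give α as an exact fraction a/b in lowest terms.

F_att = 3/4·(g−p) = 3/4·(-8,11) = (-6.0000,8.2500)
o1: d²=596 > ρ²=22 → inactive
o2: d²=377 > ρ²=22 → inactive
o3: d²=4 ≤ ρ²=22; F_rep = 25·(2,0)/4² = (3.1250,0.0000)
o4: d²=212 > ρ²=22 → inactive
F = F_att + ΣF_rep = (-2.8750,8.2500)
Δp = p'−p = (-0.5750,1.6500); α = Δx/Fx = (-23/40) / (-23/8) = 1/5
check: Δy/Fy = (33/20) / (33/4) = 1/5 ✓

α = 1/5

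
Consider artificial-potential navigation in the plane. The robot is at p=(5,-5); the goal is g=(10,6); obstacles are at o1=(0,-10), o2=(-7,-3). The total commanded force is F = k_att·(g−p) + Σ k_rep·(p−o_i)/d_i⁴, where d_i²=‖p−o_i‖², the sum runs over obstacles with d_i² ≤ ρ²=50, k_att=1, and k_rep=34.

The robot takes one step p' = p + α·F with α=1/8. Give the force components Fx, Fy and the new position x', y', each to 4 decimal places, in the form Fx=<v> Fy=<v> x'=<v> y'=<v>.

F_att = 1·(g−p) = 1·(5,11) = (5.0000,11.0000)
o1: d²=50 ≤ ρ²=50; F_rep = 34·(5,5)/50² = (0.0680,0.0680)
o2: d²=148 > ρ²=50 → inactive
F = F_att + ΣF_rep = (5.0680,11.0680)
p' = p + 1/8·F = (5.6335,-3.6165)

Fx=5.0680 Fy=11.0680 x'=5.6335 y'=-3.6165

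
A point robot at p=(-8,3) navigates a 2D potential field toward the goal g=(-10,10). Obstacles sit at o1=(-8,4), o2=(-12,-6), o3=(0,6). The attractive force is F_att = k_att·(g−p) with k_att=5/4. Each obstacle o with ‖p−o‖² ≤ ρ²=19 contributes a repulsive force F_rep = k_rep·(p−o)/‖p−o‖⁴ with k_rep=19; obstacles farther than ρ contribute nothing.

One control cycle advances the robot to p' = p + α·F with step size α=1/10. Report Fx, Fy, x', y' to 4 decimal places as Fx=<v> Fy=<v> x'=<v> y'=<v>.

F_att = 5/4·(g−p) = 5/4·(-2,7) = (-2.5000,8.7500)
o1: d²=1 ≤ ρ²=19; F_rep = 19·(0,-1)/1² = (0.0000,-19.0000)
o2: d²=97 > ρ²=19 → inactive
o3: d²=73 > ρ²=19 → inactive
F = F_att + ΣF_rep = (-2.5000,-10.2500)
p' = p + 1/10·F = (-8.2500,1.9750)

Fx=-2.5000 Fy=-10.2500 x'=-8.2500 y'=1.9750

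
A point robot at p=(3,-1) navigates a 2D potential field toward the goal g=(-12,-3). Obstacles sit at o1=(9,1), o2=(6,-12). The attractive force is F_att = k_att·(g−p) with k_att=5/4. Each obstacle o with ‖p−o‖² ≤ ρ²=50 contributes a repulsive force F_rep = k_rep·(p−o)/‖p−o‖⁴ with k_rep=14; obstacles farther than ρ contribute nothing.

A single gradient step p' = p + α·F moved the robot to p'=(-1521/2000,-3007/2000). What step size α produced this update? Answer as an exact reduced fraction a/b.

α = 1/5

F_att = 5/4·(g−p) = 5/4·(-15,-2) = (-18.7500,-2.5000)
o1: d²=40 ≤ ρ²=50; F_rep = 14·(-6,-2)/40² = (-0.0525,-0.0175)
o2: d²=130 > ρ²=50 → inactive
F = F_att + ΣF_rep = (-18.8025,-2.5175)
Δp = p'−p = (-3.7605,-0.5035); α = Δx/Fx = (-7521/2000) / (-7521/400) = 1/5
check: Δy/Fy = (-1007/2000) / (-1007/400) = 1/5 ✓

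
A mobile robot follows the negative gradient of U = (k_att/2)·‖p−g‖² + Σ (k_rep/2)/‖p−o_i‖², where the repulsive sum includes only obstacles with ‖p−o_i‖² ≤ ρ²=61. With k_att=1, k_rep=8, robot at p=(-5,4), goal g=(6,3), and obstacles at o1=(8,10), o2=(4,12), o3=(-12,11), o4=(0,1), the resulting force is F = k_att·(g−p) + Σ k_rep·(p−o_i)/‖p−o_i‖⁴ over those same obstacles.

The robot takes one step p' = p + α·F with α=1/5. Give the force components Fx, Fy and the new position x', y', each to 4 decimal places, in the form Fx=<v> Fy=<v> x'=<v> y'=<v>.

Fx=10.9654 Fy=-0.9792 x'=-2.8069 y'=3.8042

F_att = 1·(g−p) = 1·(11,-1) = (11.0000,-1.0000)
o1: d²=205 > ρ²=61 → inactive
o2: d²=145 > ρ²=61 → inactive
o3: d²=98 > ρ²=61 → inactive
o4: d²=34 ≤ ρ²=61; F_rep = 8·(-5,3)/34² = (-0.0346,0.0208)
F = F_att + ΣF_rep = (10.9654,-0.9792)
p' = p + 1/5·F = (-2.8069,3.8042)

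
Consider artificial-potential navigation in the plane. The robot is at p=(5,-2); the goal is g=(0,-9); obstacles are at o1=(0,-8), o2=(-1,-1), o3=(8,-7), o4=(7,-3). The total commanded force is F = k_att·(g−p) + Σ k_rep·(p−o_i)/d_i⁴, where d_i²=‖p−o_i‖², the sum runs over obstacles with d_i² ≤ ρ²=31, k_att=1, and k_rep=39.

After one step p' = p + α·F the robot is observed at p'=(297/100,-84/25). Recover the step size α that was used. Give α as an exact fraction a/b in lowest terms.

α = 1/4

F_att = 1·(g−p) = 1·(-5,-7) = (-5.0000,-7.0000)
o1: d²=61 > ρ²=31 → inactive
o2: d²=37 > ρ²=31 → inactive
o3: d²=34 > ρ²=31 → inactive
o4: d²=5 ≤ ρ²=31; F_rep = 39·(-2,1)/5² = (-3.1200,1.5600)
F = F_att + ΣF_rep = (-8.1200,-5.4400)
Δp = p'−p = (-2.0300,-1.3600); α = Δx/Fx = (-203/100) / (-203/25) = 1/4
check: Δy/Fy = (-34/25) / (-136/25) = 1/4 ✓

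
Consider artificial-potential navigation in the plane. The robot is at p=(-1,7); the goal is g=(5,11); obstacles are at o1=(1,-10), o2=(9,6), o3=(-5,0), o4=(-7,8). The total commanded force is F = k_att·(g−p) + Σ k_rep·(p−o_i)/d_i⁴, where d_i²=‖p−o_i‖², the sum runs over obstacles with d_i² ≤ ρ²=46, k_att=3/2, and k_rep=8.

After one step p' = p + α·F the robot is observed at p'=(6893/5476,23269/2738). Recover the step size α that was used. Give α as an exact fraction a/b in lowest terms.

α = 1/4

F_att = 3/2·(g−p) = 3/2·(6,4) = (9.0000,6.0000)
o1: d²=293 > ρ²=46 → inactive
o2: d²=101 > ρ²=46 → inactive
o3: d²=65 > ρ²=46 → inactive
o4: d²=37 ≤ ρ²=46; F_rep = 8·(6,-1)/37² = (0.0351,-0.0058)
F = F_att + ΣF_rep = (9.0351,5.9942)
Δp = p'−p = (2.2588,1.4985); α = Δx/Fx = (12369/5476) / (12369/1369) = 1/4
check: Δy/Fy = (4103/2738) / (8206/1369) = 1/4 ✓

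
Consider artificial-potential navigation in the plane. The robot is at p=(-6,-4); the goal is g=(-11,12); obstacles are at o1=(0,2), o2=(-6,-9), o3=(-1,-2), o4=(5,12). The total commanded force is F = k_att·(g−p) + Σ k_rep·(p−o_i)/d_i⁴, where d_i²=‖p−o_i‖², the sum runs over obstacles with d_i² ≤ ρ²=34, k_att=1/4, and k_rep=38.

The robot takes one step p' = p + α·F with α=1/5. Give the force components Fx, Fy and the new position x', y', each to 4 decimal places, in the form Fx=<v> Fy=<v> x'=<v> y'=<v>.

Fx=-1.4759 Fy=4.2136 x'=-6.2952 y'=-3.1573

F_att = 1/4·(g−p) = 1/4·(-5,16) = (-1.2500,4.0000)
o1: d²=72 > ρ²=34 → inactive
o2: d²=25 ≤ ρ²=34; F_rep = 38·(0,5)/25² = (0.0000,0.3040)
o3: d²=29 ≤ ρ²=34; F_rep = 38·(-5,-2)/29² = (-0.2259,-0.0904)
o4: d²=377 > ρ²=34 → inactive
F = F_att + ΣF_rep = (-1.4759,4.2136)
p' = p + 1/5·F = (-6.2952,-3.1573)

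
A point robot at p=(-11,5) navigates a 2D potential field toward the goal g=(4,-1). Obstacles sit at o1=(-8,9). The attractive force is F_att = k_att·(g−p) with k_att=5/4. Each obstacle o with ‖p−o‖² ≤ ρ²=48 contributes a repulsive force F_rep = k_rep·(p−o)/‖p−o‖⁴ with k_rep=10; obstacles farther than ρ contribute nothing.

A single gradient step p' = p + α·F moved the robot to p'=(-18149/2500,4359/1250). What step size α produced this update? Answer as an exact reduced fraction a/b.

F_att = 5/4·(g−p) = 5/4·(15,-6) = (18.7500,-7.5000)
o1: d²=25 ≤ ρ²=48; F_rep = 10·(-3,-4)/25² = (-0.0480,-0.0640)
F = F_att + ΣF_rep = (18.7020,-7.5640)
Δp = p'−p = (3.7404,-1.5128); α = Δx/Fx = (9351/2500) / (9351/500) = 1/5
check: Δy/Fy = (-1891/1250) / (-1891/250) = 1/5 ✓

α = 1/5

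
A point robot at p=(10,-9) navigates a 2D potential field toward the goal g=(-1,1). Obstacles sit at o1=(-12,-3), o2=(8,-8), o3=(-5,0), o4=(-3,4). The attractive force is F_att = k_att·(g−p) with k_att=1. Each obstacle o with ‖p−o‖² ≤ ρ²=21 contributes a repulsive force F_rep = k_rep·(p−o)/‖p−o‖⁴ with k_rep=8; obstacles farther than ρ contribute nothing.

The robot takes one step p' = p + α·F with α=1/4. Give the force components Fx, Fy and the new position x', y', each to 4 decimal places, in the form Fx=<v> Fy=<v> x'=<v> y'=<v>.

F_att = 1·(g−p) = 1·(-11,10) = (-11.0000,10.0000)
o1: d²=520 > ρ²=21 → inactive
o2: d²=5 ≤ ρ²=21; F_rep = 8·(2,-1)/5² = (0.6400,-0.3200)
o3: d²=306 > ρ²=21 → inactive
o4: d²=338 > ρ²=21 → inactive
F = F_att + ΣF_rep = (-10.3600,9.6800)
p' = p + 1/4·F = (7.4100,-6.5800)

Fx=-10.3600 Fy=9.6800 x'=7.4100 y'=-6.5800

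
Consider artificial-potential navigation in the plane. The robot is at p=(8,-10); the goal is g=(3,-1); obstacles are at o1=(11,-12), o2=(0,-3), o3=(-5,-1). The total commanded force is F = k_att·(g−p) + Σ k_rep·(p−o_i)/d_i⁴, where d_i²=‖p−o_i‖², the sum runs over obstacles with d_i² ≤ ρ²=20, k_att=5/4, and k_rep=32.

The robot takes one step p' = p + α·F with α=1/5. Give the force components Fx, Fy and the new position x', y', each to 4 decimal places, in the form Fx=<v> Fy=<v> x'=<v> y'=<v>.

Fx=-6.8180 Fy=11.6287 x'=6.6364 y'=-7.6743

F_att = 5/4·(g−p) = 5/4·(-5,9) = (-6.2500,11.2500)
o1: d²=13 ≤ ρ²=20; F_rep = 32·(-3,2)/13² = (-0.5680,0.3787)
o2: d²=113 > ρ²=20 → inactive
o3: d²=250 > ρ²=20 → inactive
F = F_att + ΣF_rep = (-6.8180,11.6287)
p' = p + 1/5·F = (6.6364,-7.6743)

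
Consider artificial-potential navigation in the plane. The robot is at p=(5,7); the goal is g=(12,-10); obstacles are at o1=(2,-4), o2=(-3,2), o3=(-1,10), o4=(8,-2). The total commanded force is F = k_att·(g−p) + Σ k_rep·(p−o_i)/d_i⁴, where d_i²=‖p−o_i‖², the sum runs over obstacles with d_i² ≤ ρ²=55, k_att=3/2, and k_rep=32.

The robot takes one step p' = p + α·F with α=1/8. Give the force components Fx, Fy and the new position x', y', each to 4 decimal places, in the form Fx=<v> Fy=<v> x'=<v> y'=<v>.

F_att = 3/2·(g−p) = 3/2·(7,-17) = (10.5000,-25.5000)
o1: d²=130 > ρ²=55 → inactive
o2: d²=89 > ρ²=55 → inactive
o3: d²=45 ≤ ρ²=55; F_rep = 32·(6,-3)/45² = (0.0948,-0.0474)
o4: d²=90 > ρ²=55 → inactive
F = F_att + ΣF_rep = (10.5948,-25.5474)
p' = p + 1/8·F = (6.3244,3.8066)

Fx=10.5948 Fy=-25.5474 x'=6.3244 y'=3.8066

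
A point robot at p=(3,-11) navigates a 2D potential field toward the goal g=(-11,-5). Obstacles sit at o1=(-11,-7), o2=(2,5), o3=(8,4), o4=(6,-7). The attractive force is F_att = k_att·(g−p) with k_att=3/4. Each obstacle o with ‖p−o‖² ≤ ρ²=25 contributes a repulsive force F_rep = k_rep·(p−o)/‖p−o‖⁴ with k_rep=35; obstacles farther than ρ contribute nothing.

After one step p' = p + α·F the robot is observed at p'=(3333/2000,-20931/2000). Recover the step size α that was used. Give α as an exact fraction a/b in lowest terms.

F_att = 3/4·(g−p) = 3/4·(-14,6) = (-10.5000,4.5000)
o1: d²=212 > ρ²=25 → inactive
o2: d²=257 > ρ²=25 → inactive
o3: d²=250 > ρ²=25 → inactive
o4: d²=25 ≤ ρ²=25; F_rep = 35·(-3,-4)/25² = (-0.1680,-0.2240)
F = F_att + ΣF_rep = (-10.6680,4.2760)
Δp = p'−p = (-1.3335,0.5345); α = Δx/Fx = (-2667/2000) / (-2667/250) = 1/8
check: Δy/Fy = (1069/2000) / (1069/250) = 1/8 ✓

α = 1/8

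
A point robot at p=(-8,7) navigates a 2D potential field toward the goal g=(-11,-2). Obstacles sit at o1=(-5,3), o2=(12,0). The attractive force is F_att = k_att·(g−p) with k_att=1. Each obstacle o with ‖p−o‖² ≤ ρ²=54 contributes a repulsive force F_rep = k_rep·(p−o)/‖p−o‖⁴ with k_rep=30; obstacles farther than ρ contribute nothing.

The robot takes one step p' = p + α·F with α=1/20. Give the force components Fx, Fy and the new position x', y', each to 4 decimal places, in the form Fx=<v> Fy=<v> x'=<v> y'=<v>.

Fx=-3.1440 Fy=-8.8080 x'=-8.1572 y'=6.5596

F_att = 1·(g−p) = 1·(-3,-9) = (-3.0000,-9.0000)
o1: d²=25 ≤ ρ²=54; F_rep = 30·(-3,4)/25² = (-0.1440,0.1920)
o2: d²=449 > ρ²=54 → inactive
F = F_att + ΣF_rep = (-3.1440,-8.8080)
p' = p + 1/20·F = (-8.1572,6.5596)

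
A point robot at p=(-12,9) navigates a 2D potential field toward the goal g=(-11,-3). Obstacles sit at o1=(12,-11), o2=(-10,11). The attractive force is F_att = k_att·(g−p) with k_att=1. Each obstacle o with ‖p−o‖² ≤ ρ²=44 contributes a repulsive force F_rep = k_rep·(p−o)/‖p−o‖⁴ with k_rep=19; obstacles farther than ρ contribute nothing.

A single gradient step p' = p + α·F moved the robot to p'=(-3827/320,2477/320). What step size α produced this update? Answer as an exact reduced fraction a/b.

F_att = 1·(g−p) = 1·(1,-12) = (1.0000,-12.0000)
o1: d²=976 > ρ²=44 → inactive
o2: d²=8 ≤ ρ²=44; F_rep = 19·(-2,-2)/8² = (-0.5938,-0.5938)
F = F_att + ΣF_rep = (0.4062,-12.5938)
Δp = p'−p = (0.0406,-1.2594); α = Δx/Fx = (13/320) / (13/32) = 1/10
check: Δy/Fy = (-403/320) / (-403/32) = 1/10 ✓

α = 1/10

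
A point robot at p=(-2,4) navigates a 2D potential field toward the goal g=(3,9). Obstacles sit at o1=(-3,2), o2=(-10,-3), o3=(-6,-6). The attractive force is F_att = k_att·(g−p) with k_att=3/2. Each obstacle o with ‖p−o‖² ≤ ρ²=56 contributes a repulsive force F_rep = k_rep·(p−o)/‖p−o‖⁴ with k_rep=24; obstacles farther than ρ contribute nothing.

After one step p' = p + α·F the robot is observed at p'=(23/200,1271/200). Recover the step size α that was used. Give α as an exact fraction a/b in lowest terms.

α = 1/4

F_att = 3/2·(g−p) = 3/2·(5,5) = (7.5000,7.5000)
o1: d²=5 ≤ ρ²=56; F_rep = 24·(1,2)/5² = (0.9600,1.9200)
o2: d²=113 > ρ²=56 → inactive
o3: d²=116 > ρ²=56 → inactive
F = F_att + ΣF_rep = (8.4600,9.4200)
Δp = p'−p = (2.1150,2.3550); α = Δx/Fx = (423/200) / (423/50) = 1/4
check: Δy/Fy = (471/200) / (471/50) = 1/4 ✓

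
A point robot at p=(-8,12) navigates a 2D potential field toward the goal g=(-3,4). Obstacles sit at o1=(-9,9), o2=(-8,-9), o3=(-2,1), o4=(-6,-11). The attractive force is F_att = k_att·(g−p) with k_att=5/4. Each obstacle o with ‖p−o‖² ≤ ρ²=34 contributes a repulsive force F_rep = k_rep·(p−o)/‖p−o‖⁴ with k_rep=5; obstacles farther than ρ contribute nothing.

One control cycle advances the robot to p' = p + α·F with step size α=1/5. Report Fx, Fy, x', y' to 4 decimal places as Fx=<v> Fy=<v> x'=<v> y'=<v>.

Fx=6.3000 Fy=-9.8500 x'=-6.7400 y'=10.0300

F_att = 5/4·(g−p) = 5/4·(5,-8) = (6.2500,-10.0000)
o1: d²=10 ≤ ρ²=34; F_rep = 5·(1,3)/10² = (0.0500,0.1500)
o2: d²=441 > ρ²=34 → inactive
o3: d²=157 > ρ²=34 → inactive
o4: d²=533 > ρ²=34 → inactive
F = F_att + ΣF_rep = (6.3000,-9.8500)
p' = p + 1/5·F = (-6.7400,10.0300)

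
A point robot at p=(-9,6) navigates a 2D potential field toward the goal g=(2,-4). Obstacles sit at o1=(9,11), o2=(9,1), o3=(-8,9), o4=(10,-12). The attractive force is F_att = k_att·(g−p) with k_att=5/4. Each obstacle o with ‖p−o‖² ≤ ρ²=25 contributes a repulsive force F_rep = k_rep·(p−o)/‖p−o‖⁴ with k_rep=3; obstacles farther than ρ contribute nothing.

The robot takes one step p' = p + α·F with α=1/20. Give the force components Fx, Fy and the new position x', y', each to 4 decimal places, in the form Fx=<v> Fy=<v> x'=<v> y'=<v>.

F_att = 5/4·(g−p) = 5/4·(11,-10) = (13.7500,-12.5000)
o1: d²=349 > ρ²=25 → inactive
o2: d²=349 > ρ²=25 → inactive
o3: d²=10 ≤ ρ²=25; F_rep = 3·(-1,-3)/10² = (-0.0300,-0.0900)
o4: d²=685 > ρ²=25 → inactive
F = F_att + ΣF_rep = (13.7200,-12.5900)
p' = p + 1/20·F = (-8.3140,5.3705)

Fx=13.7200 Fy=-12.5900 x'=-8.3140 y'=5.3705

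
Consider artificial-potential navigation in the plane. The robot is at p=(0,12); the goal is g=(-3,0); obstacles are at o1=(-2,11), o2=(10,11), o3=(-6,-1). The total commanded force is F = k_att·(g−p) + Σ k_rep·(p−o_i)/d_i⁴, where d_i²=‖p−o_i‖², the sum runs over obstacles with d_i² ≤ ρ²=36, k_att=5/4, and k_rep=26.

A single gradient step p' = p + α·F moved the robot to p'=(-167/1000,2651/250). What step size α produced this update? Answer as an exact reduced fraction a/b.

F_att = 5/4·(g−p) = 5/4·(-3,-12) = (-3.7500,-15.0000)
o1: d²=5 ≤ ρ²=36; F_rep = 26·(2,1)/5² = (2.0800,1.0400)
o2: d²=101 > ρ²=36 → inactive
o3: d²=205 > ρ²=36 → inactive
F = F_att + ΣF_rep = (-1.6700,-13.9600)
Δp = p'−p = (-0.1670,-1.3960); α = Δx/Fx = (-167/1000) / (-167/100) = 1/10
check: Δy/Fy = (-349/250) / (-349/25) = 1/10 ✓

α = 1/10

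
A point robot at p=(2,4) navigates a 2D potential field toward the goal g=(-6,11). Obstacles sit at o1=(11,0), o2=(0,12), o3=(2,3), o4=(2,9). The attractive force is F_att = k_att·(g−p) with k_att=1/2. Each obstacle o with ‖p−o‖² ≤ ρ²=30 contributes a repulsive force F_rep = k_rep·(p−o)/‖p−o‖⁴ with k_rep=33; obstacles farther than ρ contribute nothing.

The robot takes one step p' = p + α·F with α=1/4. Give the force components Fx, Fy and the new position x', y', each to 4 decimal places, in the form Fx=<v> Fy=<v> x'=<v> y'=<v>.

Fx=-4.0000 Fy=36.2360 x'=1.0000 y'=13.0590

F_att = 1/2·(g−p) = 1/2·(-8,7) = (-4.0000,3.5000)
o1: d²=97 > ρ²=30 → inactive
o2: d²=68 > ρ²=30 → inactive
o3: d²=1 ≤ ρ²=30; F_rep = 33·(0,1)/1² = (0.0000,33.0000)
o4: d²=25 ≤ ρ²=30; F_rep = 33·(0,-5)/25² = (0.0000,-0.2640)
F = F_att + ΣF_rep = (-4.0000,36.2360)
p' = p + 1/4·F = (1.0000,13.0590)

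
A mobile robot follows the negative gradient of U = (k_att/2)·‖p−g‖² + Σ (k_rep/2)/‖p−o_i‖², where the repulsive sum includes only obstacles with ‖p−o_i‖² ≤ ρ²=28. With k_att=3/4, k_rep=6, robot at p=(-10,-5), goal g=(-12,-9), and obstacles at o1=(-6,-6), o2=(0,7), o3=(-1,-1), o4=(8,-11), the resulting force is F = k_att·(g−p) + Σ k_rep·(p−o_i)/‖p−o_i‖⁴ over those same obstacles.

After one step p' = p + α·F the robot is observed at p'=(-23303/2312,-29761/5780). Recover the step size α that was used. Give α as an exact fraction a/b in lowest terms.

F_att = 3/4·(g−p) = 3/4·(-2,-4) = (-1.5000,-3.0000)
o1: d²=17 ≤ ρ²=28; F_rep = 6·(-4,1)/17² = (-0.0830,0.0208)
o2: d²=244 > ρ²=28 → inactive
o3: d²=97 > ρ²=28 → inactive
o4: d²=360 > ρ²=28 → inactive
F = F_att + ΣF_rep = (-1.5830,-2.9792)
Δp = p'−p = (-0.0792,-0.1490); α = Δx/Fx = (-183/2312) / (-915/578) = 1/20
check: Δy/Fy = (-861/5780) / (-861/289) = 1/20 ✓

α = 1/20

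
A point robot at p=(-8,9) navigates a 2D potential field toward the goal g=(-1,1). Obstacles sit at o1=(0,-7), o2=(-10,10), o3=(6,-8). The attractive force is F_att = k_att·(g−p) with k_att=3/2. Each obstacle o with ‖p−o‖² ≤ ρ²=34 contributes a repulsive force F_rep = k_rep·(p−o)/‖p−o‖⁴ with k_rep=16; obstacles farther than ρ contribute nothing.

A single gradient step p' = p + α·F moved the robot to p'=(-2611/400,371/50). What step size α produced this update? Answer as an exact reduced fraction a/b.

α = 1/8

F_att = 3/2·(g−p) = 3/2·(7,-8) = (10.5000,-12.0000)
o1: d²=320 > ρ²=34 → inactive
o2: d²=5 ≤ ρ²=34; F_rep = 16·(2,-1)/5² = (1.2800,-0.6400)
o3: d²=485 > ρ²=34 → inactive
F = F_att + ΣF_rep = (11.7800,-12.6400)
Δp = p'−p = (1.4725,-1.5800); α = Δx/Fx = (589/400) / (589/50) = 1/8
check: Δy/Fy = (-79/50) / (-316/25) = 1/8 ✓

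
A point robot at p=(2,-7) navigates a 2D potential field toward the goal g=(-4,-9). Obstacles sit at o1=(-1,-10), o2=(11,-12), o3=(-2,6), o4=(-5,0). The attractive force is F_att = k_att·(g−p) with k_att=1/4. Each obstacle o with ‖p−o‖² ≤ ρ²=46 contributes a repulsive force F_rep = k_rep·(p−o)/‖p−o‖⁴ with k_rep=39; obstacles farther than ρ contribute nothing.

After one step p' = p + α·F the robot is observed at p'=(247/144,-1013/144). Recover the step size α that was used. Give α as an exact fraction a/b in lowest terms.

F_att = 1/4·(g−p) = 1/4·(-6,-2) = (-1.5000,-0.5000)
o1: d²=18 ≤ ρ²=46; F_rep = 39·(3,3)/18² = (0.3611,0.3611)
o2: d²=106 > ρ²=46 → inactive
o3: d²=185 > ρ²=46 → inactive
o4: d²=98 > ρ²=46 → inactive
F = F_att + ΣF_rep = (-1.1389,-0.1389)
Δp = p'−p = (-0.2847,-0.0347); α = Δx/Fx = (-41/144) / (-41/36) = 1/4
check: Δy/Fy = (-5/144) / (-5/36) = 1/4 ✓

α = 1/4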